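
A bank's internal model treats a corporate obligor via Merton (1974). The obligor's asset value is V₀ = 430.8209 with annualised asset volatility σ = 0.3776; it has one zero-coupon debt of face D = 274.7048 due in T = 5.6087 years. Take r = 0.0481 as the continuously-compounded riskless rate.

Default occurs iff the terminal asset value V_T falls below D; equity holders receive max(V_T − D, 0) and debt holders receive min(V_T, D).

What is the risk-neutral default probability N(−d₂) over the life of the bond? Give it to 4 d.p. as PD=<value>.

PD=0.3603

d₁ = [ln(V₀/D) + (r + σ²/2)T] / (σ√T)
   = [ln(430.8209/274.7048) + (0.0481 + 0.5·0.3776²)·5.6087] / (0.3776·√5.6087)
   = [0.449995 + 0.669628] / 0.894259 = 1.252013
d₂ = d₁ − σ√T = 1.252013 − 0.894259 = 0.357754
risk-neutral PD = N(−d₂) = N(-0.357754) = 0.360264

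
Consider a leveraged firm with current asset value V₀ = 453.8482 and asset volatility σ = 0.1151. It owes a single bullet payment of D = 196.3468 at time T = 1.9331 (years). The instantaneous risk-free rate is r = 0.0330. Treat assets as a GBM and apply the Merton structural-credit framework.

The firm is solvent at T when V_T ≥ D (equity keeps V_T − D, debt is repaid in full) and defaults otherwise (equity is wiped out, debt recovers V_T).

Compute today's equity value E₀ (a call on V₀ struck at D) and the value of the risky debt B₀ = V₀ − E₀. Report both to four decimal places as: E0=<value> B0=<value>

d₁ = [ln(V₀/D) + (r + σ²/2)T] / (σ√T)
   = [ln(453.8482/196.3468) + (0.0330 + 0.5·0.1151²)·1.9331] / (0.1151·√1.9331)
   = [0.837880 + 0.076597] / 0.160030 = 5.714398
d₂ = d₁ − σ√T = 5.714398 − 0.160030 = 5.554368
N(d₁) = 1.000000,  N(d₂) = 1.000000,  e^(−rT) = 0.938200
E₀ = V₀·N(d₁) − D·e^(−rT)·N(d₂)
   = 453.8482·1.000000 − 196.3468·0.938200·1.000000 = 269.635663
B₀ = V₀ − E₀ = 453.8482 − 269.635663 = 184.212537

E0=269.6357 B0=184.2125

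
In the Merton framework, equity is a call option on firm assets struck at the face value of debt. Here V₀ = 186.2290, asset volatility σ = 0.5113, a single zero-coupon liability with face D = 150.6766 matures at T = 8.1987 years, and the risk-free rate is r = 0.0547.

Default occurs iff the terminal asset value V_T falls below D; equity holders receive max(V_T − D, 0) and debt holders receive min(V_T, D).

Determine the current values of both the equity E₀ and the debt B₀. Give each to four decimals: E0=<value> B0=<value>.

d₁ = [ln(V₀/D) + (r + σ²/2)T] / (σ√T)
   = [ln(186.2290/150.6766) + (0.0547 + 0.5·0.5113²)·8.1987] / (0.5113·√8.1987)
   = [0.211841 + 1.520152] / 1.464024 = 1.183036
d₂ = d₁ − σ√T = 1.183036 − 1.464024 = -0.280988
N(d₁) = 0.881603,  N(d₂) = 0.389360,  e^(−rT) = 0.638605
E₀ = V₀·N(d₁) − D·e^(−rT)·N(d₂)
   = 186.2290·0.881603 − 150.6766·0.638605·0.389360 = 126.714662
B₀ = V₀ − E₀ = 186.2290 − 126.714662 = 59.514338

E0=126.7147 B0=59.5143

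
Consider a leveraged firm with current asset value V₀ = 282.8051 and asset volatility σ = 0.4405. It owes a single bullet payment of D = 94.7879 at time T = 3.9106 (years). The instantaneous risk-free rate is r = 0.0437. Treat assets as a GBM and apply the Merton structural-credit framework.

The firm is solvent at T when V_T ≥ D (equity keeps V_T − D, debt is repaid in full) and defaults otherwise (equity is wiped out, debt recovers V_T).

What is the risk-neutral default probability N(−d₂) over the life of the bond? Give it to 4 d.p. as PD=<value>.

PD=0.1549

d₁ = [ln(V₀/D) + (r + σ²/2)T] / (σ√T)
   = [ln(282.8051/94.7879) + (0.0437 + 0.5·0.4405²)·3.9106] / (0.4405·√3.9106)
   = [1.093116 + 0.550300] / 0.871099 = 1.886601
d₂ = d₁ − σ√T = 1.886601 − 0.871099 = 1.015501
risk-neutral PD = N(−d₂) = N(-1.015501) = 0.154933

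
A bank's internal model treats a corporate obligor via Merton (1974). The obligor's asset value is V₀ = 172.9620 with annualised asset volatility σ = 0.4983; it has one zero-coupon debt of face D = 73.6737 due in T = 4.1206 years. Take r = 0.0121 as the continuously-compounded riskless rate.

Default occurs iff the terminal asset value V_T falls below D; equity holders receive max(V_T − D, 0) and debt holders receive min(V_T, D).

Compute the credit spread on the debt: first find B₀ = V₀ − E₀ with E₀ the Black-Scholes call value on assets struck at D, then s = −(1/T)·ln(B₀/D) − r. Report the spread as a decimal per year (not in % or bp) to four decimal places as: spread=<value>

spread=0.0393

d₁ = [ln(V₀/D) + (r + σ²/2)T] / (σ√T)
   = [ln(172.9620/73.6737) + (0.0121 + 0.5·0.4983²)·4.1206] / (0.4983·√4.1206)
   = [0.853426 + 0.561438] / 1.011512 = 1.398761
d₂ = d₁ − σ√T = 1.398761 − 1.011512 = 0.387249
N(d₁) = 0.919058,  N(d₂) = 0.650714,  e^(−rT) = 0.951363
E₀ = V₀·N(d₁) − D·e^(−rT)·N(d₂)
   = 172.9620·0.919058 − 73.6737·0.951363·0.650714 = 113.353212
B₀ = V₀ − E₀ = 172.9620 − 113.353212 = 59.608788
spread = −(1/T)·ln(B₀/D) − r = −(1/4.1206)·ln(59.608788/73.6737) − 0.0121 = 0.03931069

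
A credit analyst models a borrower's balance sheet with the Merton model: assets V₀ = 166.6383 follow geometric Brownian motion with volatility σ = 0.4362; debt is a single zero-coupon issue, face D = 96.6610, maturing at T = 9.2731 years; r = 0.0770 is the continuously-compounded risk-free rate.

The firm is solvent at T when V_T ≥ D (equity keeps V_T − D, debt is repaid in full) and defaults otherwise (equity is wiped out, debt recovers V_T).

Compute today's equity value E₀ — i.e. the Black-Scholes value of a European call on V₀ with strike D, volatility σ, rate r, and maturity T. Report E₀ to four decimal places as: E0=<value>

E0=128.7746

d₁ = [ln(V₀/D) + (r + σ²/2)T] / (σ√T)
   = [ln(166.6383/96.6610) + (0.0770 + 0.5·0.4362²)·9.2731] / (0.4362·√9.2731)
   = [0.544616 + 1.596227] / 1.328306 = 1.611709
d₂ = d₁ − σ√T = 1.611709 − 1.328306 = 0.283403
N(d₁) = 0.946487,  N(d₂) = 0.611566,  e^(−rT) = 0.489667
E₀ = V₀·N(d₁) − D·e^(−rT)·N(d₂)
   = 166.6383·0.946487 − 96.6610·0.489667·0.611566 = 128.774554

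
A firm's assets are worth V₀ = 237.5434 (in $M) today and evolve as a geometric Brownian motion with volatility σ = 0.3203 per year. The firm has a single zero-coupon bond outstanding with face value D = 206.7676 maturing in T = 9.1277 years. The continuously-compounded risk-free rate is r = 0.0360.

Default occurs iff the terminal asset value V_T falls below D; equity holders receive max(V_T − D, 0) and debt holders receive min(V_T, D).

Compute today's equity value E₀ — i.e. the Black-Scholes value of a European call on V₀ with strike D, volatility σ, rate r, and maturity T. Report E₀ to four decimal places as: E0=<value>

d₁ = [ln(V₀/D) + (r + σ²/2)T] / (σ√T)
   = [ln(237.5434/206.7676) + (0.0360 + 0.5·0.3203²)·9.1277] / (0.3203·√9.1277)
   = [0.138755 + 0.796812] / 0.967693 = 0.966801
d₂ = d₁ − σ√T = 0.966801 − 0.967693 = -0.000892
N(d₁) = 0.833178,  N(d₂) = 0.499644,  e^(−rT) = 0.719933
E₀ = V₀·N(d₁) − D·e^(−rT)·N(d₂)
   = 237.5434·0.833178 − 206.7676·0.719933·0.499644 = 123.539562

E0=123.5396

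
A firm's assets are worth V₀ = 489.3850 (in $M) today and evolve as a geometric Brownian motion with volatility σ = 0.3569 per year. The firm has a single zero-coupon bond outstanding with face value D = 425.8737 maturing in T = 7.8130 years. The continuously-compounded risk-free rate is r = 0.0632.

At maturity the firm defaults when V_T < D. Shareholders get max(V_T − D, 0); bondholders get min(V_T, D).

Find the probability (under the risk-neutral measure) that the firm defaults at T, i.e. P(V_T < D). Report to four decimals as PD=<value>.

d₁ = [ln(V₀/D) + (r + σ²/2)T] / (σ√T)
   = [ln(489.3850/425.8737) + (0.0632 + 0.5·0.3569²)·7.8130] / (0.3569·√7.8130)
   = [0.139007 + 0.991382] / 0.997598 = 1.133111
d₂ = d₁ − σ√T = 1.133111 − 0.997598 = 0.135513
risk-neutral PD = N(−d₂) = N(-0.135513) = 0.446103

PD=0.4461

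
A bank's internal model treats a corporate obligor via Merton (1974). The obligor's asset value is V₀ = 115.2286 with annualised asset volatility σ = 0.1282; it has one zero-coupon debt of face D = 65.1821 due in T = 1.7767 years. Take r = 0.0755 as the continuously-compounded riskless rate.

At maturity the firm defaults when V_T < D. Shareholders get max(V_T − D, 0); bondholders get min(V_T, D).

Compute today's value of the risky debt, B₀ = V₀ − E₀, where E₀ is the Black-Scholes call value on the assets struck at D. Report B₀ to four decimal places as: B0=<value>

B0=56.9995

d₁ = [ln(V₀/D) + (r + σ²/2)T] / (σ√T)
   = [ln(115.2286/65.1821) + (0.0755 + 0.5·0.1282²)·1.7767] / (0.1282·√1.7767)
   = [0.569733 + 0.148741] / 0.170882 = 4.204517
d₂ = d₁ − σ√T = 4.204517 − 0.170882 = 4.033635
N(d₁) = 0.999987,  N(d₂) = 0.999973,  e^(−rT) = 0.874467
E₀ = V₀·N(d₁) − D·e^(−rT)·N(d₂)
   = 115.2286·0.999987 − 65.1821·0.874467·0.999973 = 58.229070
B₀ = V₀ − E₀ = 115.2286 − 58.229070 = 56.999530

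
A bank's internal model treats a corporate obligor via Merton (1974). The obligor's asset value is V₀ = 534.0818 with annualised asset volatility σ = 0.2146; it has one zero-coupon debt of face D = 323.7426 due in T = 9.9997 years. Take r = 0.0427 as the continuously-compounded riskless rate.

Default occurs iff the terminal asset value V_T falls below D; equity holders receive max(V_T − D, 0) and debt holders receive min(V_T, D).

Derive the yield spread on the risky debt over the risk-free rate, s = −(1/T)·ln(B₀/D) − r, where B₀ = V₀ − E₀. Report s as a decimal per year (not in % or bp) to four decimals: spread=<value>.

d₁ = [ln(V₀/D) + (r + σ²/2)T] / (σ√T)
   = [ln(534.0818/323.7426) + (0.0427 + 0.5·0.2146²)·9.9997] / (0.2146·√9.9997)
   = [0.500600 + 0.657246] / 0.678615 = 1.706191
d₂ = d₁ − σ√T = 1.706191 − 0.678615 = 1.027577
N(d₁) = 0.956014,  N(d₂) = 0.847926,  e^(−rT) = 0.652472
E₀ = V₀·N(d₁) − D·e^(−rT)·N(d₂)
   = 534.0818·0.956014 − 323.7426·0.652472·0.847926 = 331.479745
B₀ = V₀ − E₀ = 534.0818 − 331.479745 = 202.602055
spread = −(1/T)·ln(B₀/D) − r = −(1/9.9997)·ln(202.602055/323.7426) − 0.0427 = 0.00417191

spread=0.0042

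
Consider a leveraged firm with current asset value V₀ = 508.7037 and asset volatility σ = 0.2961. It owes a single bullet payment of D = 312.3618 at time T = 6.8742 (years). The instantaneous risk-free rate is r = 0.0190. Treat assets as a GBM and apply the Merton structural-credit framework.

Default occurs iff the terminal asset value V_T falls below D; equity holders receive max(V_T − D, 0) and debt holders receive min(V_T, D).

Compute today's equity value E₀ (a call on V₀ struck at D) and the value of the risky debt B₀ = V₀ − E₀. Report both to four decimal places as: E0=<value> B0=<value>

d₁ = [ln(V₀/D) + (r + σ²/2)T] / (σ√T)
   = [ln(508.7037/312.3618) + (0.0190 + 0.5·0.2961²)·6.8742] / (0.2961·√6.8742)
   = [0.487704 + 0.431958] / 0.776336 = 1.184619
d₂ = d₁ − σ√T = 1.184619 − 0.776336 = 0.408283
N(d₁) = 0.881916,  N(d₂) = 0.658467,  e^(−rT) = 0.877560
E₀ = V₀·N(d₁) − D·e^(−rT)·N(d₂)
   = 508.7037·0.881916 − 312.3618·0.877560·0.658467 = 268.137335
B₀ = V₀ − E₀ = 508.7037 − 268.137335 = 240.566365

E0=268.1373 B0=240.5664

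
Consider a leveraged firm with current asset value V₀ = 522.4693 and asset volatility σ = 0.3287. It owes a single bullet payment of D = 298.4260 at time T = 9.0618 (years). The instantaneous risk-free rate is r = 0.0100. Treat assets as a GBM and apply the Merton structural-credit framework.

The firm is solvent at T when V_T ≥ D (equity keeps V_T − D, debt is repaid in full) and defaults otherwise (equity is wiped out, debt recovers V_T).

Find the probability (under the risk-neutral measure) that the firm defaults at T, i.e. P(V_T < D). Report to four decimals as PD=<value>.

d₁ = [ln(V₀/D) + (r + σ²/2)T] / (σ√T)
   = [ln(522.4693/298.4260) + (0.0100 + 0.5·0.3287²)·9.0618] / (0.3287·√9.0618)
   = [0.560044 + 0.580153] / 0.989480 = 1.152320
d₂ = d₁ − σ√T = 1.152320 − 0.989480 = 0.162840
risk-neutral PD = N(−d₂) = N(-0.162840) = 0.435322

PD=0.4353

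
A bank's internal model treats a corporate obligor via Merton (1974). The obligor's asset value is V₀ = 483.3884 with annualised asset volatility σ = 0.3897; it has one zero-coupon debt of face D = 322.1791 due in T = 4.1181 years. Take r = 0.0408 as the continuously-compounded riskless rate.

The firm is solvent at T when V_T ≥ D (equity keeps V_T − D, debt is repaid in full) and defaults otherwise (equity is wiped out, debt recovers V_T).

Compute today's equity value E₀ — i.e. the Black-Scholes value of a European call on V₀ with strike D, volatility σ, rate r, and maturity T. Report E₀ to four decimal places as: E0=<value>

E0=248.5866

d₁ = [ln(V₀/D) + (r + σ²/2)T] / (σ√T)
   = [ln(483.3884/322.1791) + (0.0408 + 0.5·0.3897²)·4.1181] / (0.3897·√4.1181)
   = [0.405713 + 0.480718] / 0.790822 = 1.120898
d₂ = d₁ − σ√T = 1.120898 − 0.790822 = 0.330076
N(d₁) = 0.868834,  N(d₂) = 0.629329,  e^(−rT) = 0.845338
E₀ = V₀·N(d₁) − D·e^(−rT)·N(d₂)
   = 483.3884·0.868834 − 322.1791·0.845338·0.629329 = 248.586599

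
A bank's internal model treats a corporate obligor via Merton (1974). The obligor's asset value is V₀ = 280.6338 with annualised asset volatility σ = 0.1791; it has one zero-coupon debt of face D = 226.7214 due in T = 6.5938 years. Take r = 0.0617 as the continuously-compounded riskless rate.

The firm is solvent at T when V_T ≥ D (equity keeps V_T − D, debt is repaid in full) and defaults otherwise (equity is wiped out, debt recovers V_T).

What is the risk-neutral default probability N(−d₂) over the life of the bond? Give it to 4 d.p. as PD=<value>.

PD=0.1317

d₁ = [ln(V₀/D) + (r + σ²/2)T] / (σ√T)
   = [ln(280.6338/226.7214) + (0.0617 + 0.5·0.1791²)·6.5938] / (0.1791·√6.5938)
   = [0.213329 + 0.512591] / 0.459900 = 1.578430
d₂ = d₁ − σ√T = 1.578430 − 0.459900 = 1.118530
risk-neutral PD = N(−d₂) = N(-1.118530) = 0.131670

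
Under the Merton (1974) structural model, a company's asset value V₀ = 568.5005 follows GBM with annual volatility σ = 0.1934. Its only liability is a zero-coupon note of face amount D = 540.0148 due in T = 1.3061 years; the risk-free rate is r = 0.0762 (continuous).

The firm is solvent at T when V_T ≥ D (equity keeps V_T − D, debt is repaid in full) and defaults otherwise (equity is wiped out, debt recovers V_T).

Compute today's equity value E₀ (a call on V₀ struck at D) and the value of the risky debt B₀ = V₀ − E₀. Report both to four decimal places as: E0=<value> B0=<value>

d₁ = [ln(V₀/D) + (r + σ²/2)T] / (σ√T)
   = [ln(568.5005/540.0148) + (0.0762 + 0.5·0.1934²)·1.3061] / (0.1934·√1.3061)
   = [0.051406 + 0.123951] / 0.221027 = 0.793374
d₂ = d₁ − σ√T = 0.793374 − 0.221027 = 0.572348
N(d₁) = 0.786220,  N(d₂) = 0.716457,  e^(−rT) = 0.905267
E₀ = V₀·N(d₁) − D·e^(−rT)·N(d₂)
   = 568.5005·0.786220 − 540.0148·0.905267·0.716457 = 96.721026
B₀ = V₀ − E₀ = 568.5005 − 96.721026 = 471.779474

E0=96.7210 B0=471.7795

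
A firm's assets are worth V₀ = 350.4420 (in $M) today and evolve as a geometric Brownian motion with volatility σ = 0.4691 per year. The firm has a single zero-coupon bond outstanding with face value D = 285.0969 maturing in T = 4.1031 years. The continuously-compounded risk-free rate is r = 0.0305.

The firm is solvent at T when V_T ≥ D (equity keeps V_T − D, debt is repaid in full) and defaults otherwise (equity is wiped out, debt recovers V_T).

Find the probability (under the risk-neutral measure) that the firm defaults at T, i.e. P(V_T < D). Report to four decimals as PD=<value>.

PD=0.5502

d₁ = [ln(V₀/D) + (r + σ²/2)T] / (σ√T)
   = [ln(350.4420/285.0969) + (0.0305 + 0.5·0.4691²)·4.1031] / (0.4691·√4.1031)
   = [0.206366 + 0.576598] / 0.950214 = 0.823987
d₂ = d₁ − σ√T = 0.823987 − 0.950214 = -0.126227
risk-neutral PD = N(−d₂) = N(0.126227) = 0.550224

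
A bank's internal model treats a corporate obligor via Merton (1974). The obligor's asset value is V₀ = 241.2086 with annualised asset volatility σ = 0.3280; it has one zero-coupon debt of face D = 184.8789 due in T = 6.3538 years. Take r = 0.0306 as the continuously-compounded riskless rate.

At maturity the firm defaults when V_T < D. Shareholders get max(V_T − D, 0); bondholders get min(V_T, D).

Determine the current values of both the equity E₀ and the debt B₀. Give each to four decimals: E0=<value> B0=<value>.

E0=116.3892 B0=124.8194

d₁ = [ln(V₀/D) + (r + σ²/2)T] / (σ√T)
   = [ln(241.2086/184.8789) + (0.0306 + 0.5·0.3280²)·6.3538] / (0.3280·√6.3538)
   = [0.265961 + 0.536210] / 0.826781 = 0.970234
d₂ = d₁ − σ√T = 0.970234 − 0.826781 = 0.143452
N(d₁) = 0.834035,  N(d₂) = 0.557034,  e^(−rT) = 0.823307
E₀ = V₀·N(d₁) − D·e^(−rT)·N(d₂)
   = 241.2086·0.834035 − 184.8789·0.823307·0.557034 = 116.389180
B₀ = V₀ − E₀ = 241.2086 − 116.389180 = 124.819420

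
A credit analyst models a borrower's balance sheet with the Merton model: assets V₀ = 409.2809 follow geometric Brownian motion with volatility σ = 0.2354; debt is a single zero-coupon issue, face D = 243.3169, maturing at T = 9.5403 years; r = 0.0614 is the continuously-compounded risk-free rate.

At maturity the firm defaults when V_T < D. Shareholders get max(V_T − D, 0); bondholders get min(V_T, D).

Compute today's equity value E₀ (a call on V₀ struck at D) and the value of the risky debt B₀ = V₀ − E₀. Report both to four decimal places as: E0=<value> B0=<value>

d₁ = [ln(V₀/D) + (r + σ²/2)T] / (σ√T)
   = [ln(409.2809/243.3169) + (0.0614 + 0.5·0.2354²)·9.5403] / (0.2354·√9.5403)
   = [0.520037 + 0.850104] / 0.727089 = 1.884420
d₂ = d₁ − σ√T = 1.884420 − 0.727089 = 1.157331
N(d₁) = 0.970246,  N(d₂) = 0.876431,  e^(−rT) = 0.556675
E₀ = V₀·N(d₁) − D·e^(−rT)·N(d₂)
   = 409.2809·0.970246 − 243.3169·0.556675·0.876431 = 278.391935
B₀ = V₀ − E₀ = 409.2809 − 278.391935 = 130.888965

E0=278.3919 B0=130.8890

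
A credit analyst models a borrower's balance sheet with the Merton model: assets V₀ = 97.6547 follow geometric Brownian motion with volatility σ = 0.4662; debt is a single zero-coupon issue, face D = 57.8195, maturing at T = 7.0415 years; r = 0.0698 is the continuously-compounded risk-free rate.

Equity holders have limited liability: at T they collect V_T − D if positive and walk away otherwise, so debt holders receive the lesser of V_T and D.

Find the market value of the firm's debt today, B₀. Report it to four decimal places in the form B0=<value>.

B0=27.8454

d₁ = [ln(V₀/D) + (r + σ²/2)T] / (σ√T)
   = [ln(97.6547/57.8195) + (0.0698 + 0.5·0.4662²)·7.0415] / (0.4662·√7.0415)
   = [0.524112 + 1.256705] / 1.237100 = 1.439509
d₂ = d₁ − σ√T = 1.439509 − 1.237100 = 0.202409
N(d₁) = 0.924997,  N(d₂) = 0.580201,  e^(−rT) = 0.611710
E₀ = V₀·N(d₁) − D·e^(−rT)·N(d₂)
   = 97.6547·0.924997 − 57.8195·0.611710·0.580201 = 69.809272
B₀ = V₀ − E₀ = 97.6547 − 69.809272 = 27.845428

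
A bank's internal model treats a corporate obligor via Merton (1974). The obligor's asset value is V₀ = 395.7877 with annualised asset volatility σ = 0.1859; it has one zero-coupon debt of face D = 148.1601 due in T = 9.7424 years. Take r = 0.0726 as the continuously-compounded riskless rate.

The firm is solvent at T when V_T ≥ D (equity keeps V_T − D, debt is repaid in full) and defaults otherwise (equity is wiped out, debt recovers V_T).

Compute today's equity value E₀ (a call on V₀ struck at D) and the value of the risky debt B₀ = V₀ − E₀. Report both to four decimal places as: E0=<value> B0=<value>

E0=322.7980 B0=72.9897

d₁ = [ln(V₀/D) + (r + σ²/2)T] / (σ√T)
   = [ln(395.7877/148.1601) + (0.0726 + 0.5·0.1859²)·9.7424] / (0.1859·√9.7424)
   = [0.982585 + 0.875641] / 0.580246 = 3.202477
d₂ = d₁ − σ√T = 3.202477 − 0.580246 = 2.622231
N(d₁) = 0.999319,  N(d₂) = 0.995632,  e^(−rT) = 0.492974
E₀ = V₀·N(d₁) − D·e^(−rT)·N(d₂)
   = 395.7877·0.999319 − 148.1601·0.492974·0.995632 = 322.797967
B₀ = V₀ − E₀ = 395.7877 − 322.797967 = 72.989733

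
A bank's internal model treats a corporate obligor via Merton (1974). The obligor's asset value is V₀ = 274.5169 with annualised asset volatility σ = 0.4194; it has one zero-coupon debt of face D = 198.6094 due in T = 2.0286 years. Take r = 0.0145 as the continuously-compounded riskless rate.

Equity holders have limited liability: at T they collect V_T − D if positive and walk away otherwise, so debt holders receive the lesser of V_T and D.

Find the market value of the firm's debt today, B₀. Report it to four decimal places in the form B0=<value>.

B0=169.8861

d₁ = [ln(V₀/D) + (r + σ²/2)T] / (σ√T)
   = [ln(274.5169/198.6094) + (0.0145 + 0.5·0.4194²)·2.0286] / (0.4194·√2.0286)
   = [0.323673 + 0.207826] / 0.597347 = 0.889766
d₂ = d₁ − σ√T = 0.889766 − 0.597347 = 0.292419
N(d₁) = 0.813204,  N(d₂) = 0.615017,  e^(−rT) = 0.971014
E₀ = V₀·N(d₁) − D·e^(−rT)·N(d₂)
   = 274.5169·0.813204 − 198.6094·0.971014·0.615017 = 104.630791
B₀ = V₀ − E₀ = 274.5169 − 104.630791 = 169.886109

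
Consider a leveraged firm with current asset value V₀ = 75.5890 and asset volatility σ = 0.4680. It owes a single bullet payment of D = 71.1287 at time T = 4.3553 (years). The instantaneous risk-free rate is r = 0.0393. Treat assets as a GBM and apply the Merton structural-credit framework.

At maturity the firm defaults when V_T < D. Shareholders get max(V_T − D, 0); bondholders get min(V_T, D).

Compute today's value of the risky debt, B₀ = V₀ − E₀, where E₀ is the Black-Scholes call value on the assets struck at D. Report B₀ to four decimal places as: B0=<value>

B0=41.7190

d₁ = [ln(V₀/D) + (r + σ²/2)T] / (σ√T)
   = [ln(75.5890/71.1287) + (0.0393 + 0.5·0.4680²)·4.3553] / (0.4680·√4.3553)
   = [0.060820 + 0.648121] / 0.976686 = 0.725864
d₂ = d₁ − σ√T = 0.725864 − 0.976686 = -0.250822
N(d₁) = 0.766039,  N(d₂) = 0.400976,  e^(−rT) = 0.842684
E₀ = V₀·N(d₁) − D·e^(−rT)·N(d₂)
   = 75.5890·0.766039 − 71.1287·0.842684·0.400976 = 33.870014
B₀ = V₀ − E₀ = 75.5890 − 33.870014 = 41.718986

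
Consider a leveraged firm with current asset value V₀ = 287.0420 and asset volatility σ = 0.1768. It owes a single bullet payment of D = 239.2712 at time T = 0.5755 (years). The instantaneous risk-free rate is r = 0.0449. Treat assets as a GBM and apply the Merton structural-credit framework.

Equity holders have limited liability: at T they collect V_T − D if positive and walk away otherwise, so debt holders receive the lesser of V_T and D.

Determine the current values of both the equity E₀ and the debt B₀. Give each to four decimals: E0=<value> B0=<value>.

d₁ = [ln(V₀/D) + (r + σ²/2)T] / (σ√T)
   = [ln(287.0420/239.2712) + (0.0449 + 0.5·0.1768²)·0.5755] / (0.1768·√0.5755)
   = [0.182031 + 0.034835] / 0.134124 = 1.616908
d₂ = d₁ − σ√T = 1.616908 − 0.134124 = 1.482785
N(d₁) = 0.947051,  N(d₂) = 0.930934,  e^(−rT) = 0.974491
E₀ = V₀·N(d₁) − D·e^(−rT)·N(d₂)
   = 287.0420·0.947051 − 239.2712·0.974491·0.930934 = 54.779670
B₀ = V₀ − E₀ = 287.0420 − 54.779670 = 232.262330

E0=54.7797 B0=232.2623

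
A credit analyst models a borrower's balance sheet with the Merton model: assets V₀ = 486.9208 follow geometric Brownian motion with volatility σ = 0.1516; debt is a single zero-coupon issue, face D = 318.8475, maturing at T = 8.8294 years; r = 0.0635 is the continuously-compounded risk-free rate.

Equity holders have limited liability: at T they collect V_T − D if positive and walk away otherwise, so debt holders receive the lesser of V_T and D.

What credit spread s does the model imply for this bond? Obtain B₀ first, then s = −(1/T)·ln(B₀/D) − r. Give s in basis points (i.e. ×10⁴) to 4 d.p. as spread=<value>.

spread=4.1830

d₁ = [ln(V₀/D) + (r + σ²/2)T] / (σ√T)
   = [ln(486.9208/318.8475) + (0.0635 + 0.5·0.1516²)·8.8294] / (0.1516·√8.8294)
   = [0.423389 + 0.662128] / 0.450469 = 2.409748
d₂ = d₁ − σ√T = 2.409748 − 0.450469 = 1.959279
N(d₁) = 0.992018,  N(d₂) = 0.974960,  e^(−rT) = 0.570828
E₀ = V₀·N(d₁) − D·e^(−rT)·N(d₂)
   = 486.9208·0.992018 − 318.8475·0.570828·0.974960 = 305.584618
B₀ = V₀ − E₀ = 486.9208 − 305.584618 = 181.336182
spread = −(1/T)·ln(B₀/D) − r = −(1/8.8294)·ln(181.336182/318.8475) − 0.0635 = 0.00041830
in basis points: 0.00041830 × 10⁴ = 4.1830 bp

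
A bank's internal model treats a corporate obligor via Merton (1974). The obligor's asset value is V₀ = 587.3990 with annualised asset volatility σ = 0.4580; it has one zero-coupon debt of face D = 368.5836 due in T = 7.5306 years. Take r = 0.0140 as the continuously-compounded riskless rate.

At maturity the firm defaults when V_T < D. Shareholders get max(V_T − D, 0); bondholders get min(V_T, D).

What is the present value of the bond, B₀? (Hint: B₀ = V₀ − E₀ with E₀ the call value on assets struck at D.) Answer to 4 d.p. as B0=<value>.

d₁ = [ln(V₀/D) + (r + σ²/2)T] / (σ√T)
   = [ln(587.3990/368.5836) + (0.0140 + 0.5·0.4580²)·7.5306] / (0.4580·√7.5306)
   = [0.466037 + 0.895253] / 1.256841 = 1.083104
d₂ = d₁ − σ√T = 1.083104 − 1.256841 = -0.173737
N(d₁) = 0.860619,  N(d₂) = 0.431036,  e^(−rT) = 0.899939
E₀ = V₀·N(d₁) − D·e^(−rT)·N(d₂)
   = 587.3990·0.860619 − 368.5836·0.899939·0.431036 = 362.550795
B₀ = V₀ − E₀ = 587.3990 − 362.550795 = 224.848205

B0=224.8482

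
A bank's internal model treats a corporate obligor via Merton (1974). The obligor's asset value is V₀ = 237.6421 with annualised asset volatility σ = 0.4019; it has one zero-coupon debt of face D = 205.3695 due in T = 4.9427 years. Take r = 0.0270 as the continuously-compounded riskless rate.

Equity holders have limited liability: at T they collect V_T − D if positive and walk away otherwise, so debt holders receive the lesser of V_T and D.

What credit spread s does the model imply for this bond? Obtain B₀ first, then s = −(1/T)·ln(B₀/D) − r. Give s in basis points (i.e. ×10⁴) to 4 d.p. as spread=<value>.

d₁ = [ln(V₀/D) + (r + σ²/2)T] / (σ√T)
   = [ln(237.6421/205.3695) + (0.0270 + 0.5·0.4019²)·4.9427] / (0.4019·√4.9427)
   = [0.145955 + 0.532634] / 0.893511 = 0.759463
d₂ = d₁ − σ√T = 0.759463 − 0.893511 = -0.134048
N(d₁) = 0.776212,  N(d₂) = 0.446682,  e^(−rT) = 0.875069
E₀ = V₀·N(d₁) − D·e^(−rT)·N(d₂)
   = 237.6421·0.776212 − 205.3695·0.875069·0.446682 = 104.186368
B₀ = V₀ − E₀ = 237.6421 − 104.186368 = 133.455732
spread = −(1/T)·ln(B₀/D) − r = −(1/4.9427)·ln(133.455732/205.3695) − 0.0270 = 0.06020759
in basis points: 0.06020759 × 10⁴ = 602.0759 bp

spread=602.0759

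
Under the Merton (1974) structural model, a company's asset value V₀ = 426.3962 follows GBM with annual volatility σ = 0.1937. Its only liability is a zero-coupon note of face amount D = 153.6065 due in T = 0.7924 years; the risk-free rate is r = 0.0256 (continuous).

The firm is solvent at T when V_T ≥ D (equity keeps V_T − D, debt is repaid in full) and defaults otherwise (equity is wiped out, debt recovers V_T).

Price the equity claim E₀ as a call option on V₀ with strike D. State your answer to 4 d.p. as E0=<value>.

d₁ = [ln(V₀/D) + (r + σ²/2)T] / (σ√T)
   = [ln(426.3962/153.6065) + (0.0256 + 0.5·0.1937²)·0.7924] / (0.1937·√0.7924)
   = [1.020975 + 0.035151] / 0.172426 = 6.125107
d₂ = d₁ − σ√T = 6.125107 − 0.172426 = 5.952682
N(d₁) = 1.000000,  N(d₂) = 1.000000,  e^(−rT) = 0.979919
E₀ = V₀·N(d₁) − D·e^(−rT)·N(d₂)
   = 426.3962·1.000000 − 153.6065·0.979919·1.000000 = 275.874284

E0=275.8743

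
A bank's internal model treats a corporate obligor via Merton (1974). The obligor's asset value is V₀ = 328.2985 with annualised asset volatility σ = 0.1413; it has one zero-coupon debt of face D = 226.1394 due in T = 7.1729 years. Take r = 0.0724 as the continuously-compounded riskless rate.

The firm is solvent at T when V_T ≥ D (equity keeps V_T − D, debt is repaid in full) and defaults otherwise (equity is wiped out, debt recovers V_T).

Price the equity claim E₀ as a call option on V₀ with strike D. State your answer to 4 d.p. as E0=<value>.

d₁ = [ln(V₀/D) + (r + σ²/2)T] / (σ√T)
   = [ln(328.2985/226.1394) + (0.0724 + 0.5·0.1413²)·7.1729] / (0.1413·√7.1729)
   = [0.372772 + 0.590924] / 0.378433 = 2.546539
d₂ = d₁ − σ√T = 2.546539 − 0.378433 = 2.168105
N(d₁) = 0.994560,  N(d₂) = 0.984925,  e^(−rT) = 0.594926
E₀ = V₀·N(d₁) − D·e^(−rT)·N(d₂)
   = 328.2985·0.994560 − 226.1394·0.594926·0.984925 = 194.004535

E0=194.0045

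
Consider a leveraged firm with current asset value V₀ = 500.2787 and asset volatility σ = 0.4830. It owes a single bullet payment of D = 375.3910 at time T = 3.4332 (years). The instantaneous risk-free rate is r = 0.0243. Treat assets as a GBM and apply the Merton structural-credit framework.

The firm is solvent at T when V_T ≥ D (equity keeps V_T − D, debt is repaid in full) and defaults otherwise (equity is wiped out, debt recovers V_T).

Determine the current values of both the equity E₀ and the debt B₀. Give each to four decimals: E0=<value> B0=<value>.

E0=234.9188 B0=265.3599

d₁ = [ln(V₀/D) + (r + σ²/2)T] / (σ√T)
   = [ln(500.2787/375.3910) + (0.0243 + 0.5·0.4830²)·3.4332] / (0.4830·√3.4332)
   = [0.287197 + 0.483891] / 0.894946 = 0.861603
d₂ = d₁ − σ√T = 0.861603 − 0.894946 = -0.033343
N(d₁) = 0.805547,  N(d₂) = 0.486701,  e^(−rT) = 0.919958
E₀ = V₀·N(d₁) − D·e^(−rT)·N(d₂)
   = 500.2787·0.805547 − 375.3910·0.919958·0.486701 = 234.918789
B₀ = V₀ − E₀ = 500.2787 − 234.918789 = 265.359911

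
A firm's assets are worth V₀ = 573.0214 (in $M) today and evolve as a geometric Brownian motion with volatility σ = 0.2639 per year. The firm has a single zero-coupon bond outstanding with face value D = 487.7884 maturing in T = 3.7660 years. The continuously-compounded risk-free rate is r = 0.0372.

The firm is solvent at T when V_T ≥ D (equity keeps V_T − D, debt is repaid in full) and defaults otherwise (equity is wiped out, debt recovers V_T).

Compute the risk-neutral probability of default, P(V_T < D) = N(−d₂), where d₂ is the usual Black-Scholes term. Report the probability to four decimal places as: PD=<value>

d₁ = [ln(V₀/D) + (r + σ²/2)T] / (σ√T)
   = [ln(573.0214/487.7884) + (0.0372 + 0.5·0.2639²)·3.7660] / (0.2639·√3.7660)
   = [0.161041 + 0.271233] / 0.512129 = 0.844074
d₂ = d₁ − σ√T = 0.844074 − 0.512129 = 0.331944
risk-neutral PD = N(−d₂) = N(-0.331944) = 0.369966

PD=0.3700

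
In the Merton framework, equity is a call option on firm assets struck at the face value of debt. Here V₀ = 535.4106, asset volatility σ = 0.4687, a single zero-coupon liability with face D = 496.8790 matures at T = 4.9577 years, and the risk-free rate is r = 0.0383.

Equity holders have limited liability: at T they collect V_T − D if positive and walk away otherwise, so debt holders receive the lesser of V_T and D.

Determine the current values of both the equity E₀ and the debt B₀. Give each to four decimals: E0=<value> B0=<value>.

d₁ = [ln(V₀/D) + (r + σ²/2)T] / (σ√T)
   = [ln(535.4106/496.8790) + (0.0383 + 0.5·0.4687²)·4.9577] / (0.4687·√4.9577)
   = [0.074687 + 0.734433] / 1.043602 = 0.775315
d₂ = d₁ − σ√T = 0.775315 − 1.043602 = -0.268288
N(d₁) = 0.780923,  N(d₂) = 0.394239,  e^(−rT) = 0.827058
E₀ = V₀·N(d₁) − D·e^(−rT)·N(d₂)
   = 535.4106·0.780923 − 496.8790·0.827058·0.394239 = 256.102835
B₀ = V₀ − E₀ = 535.4106 − 256.102835 = 279.307765

E0=256.1028 B0=279.3078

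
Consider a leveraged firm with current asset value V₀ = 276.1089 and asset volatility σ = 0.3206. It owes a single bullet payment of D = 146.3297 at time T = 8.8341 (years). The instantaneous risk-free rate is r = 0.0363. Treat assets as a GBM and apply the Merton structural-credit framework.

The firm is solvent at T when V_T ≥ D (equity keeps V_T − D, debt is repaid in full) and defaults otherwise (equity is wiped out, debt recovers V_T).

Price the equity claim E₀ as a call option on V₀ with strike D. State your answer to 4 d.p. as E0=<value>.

E0=182.5074

d₁ = [ln(V₀/D) + (r + σ²/2)T] / (σ√T)
   = [ln(276.1089/146.3297) + (0.0363 + 0.5·0.3206²)·8.8341] / (0.3206·√8.8341)
   = [0.634933 + 0.774681] / 0.952894 = 1.479298
d₂ = d₁ − σ√T = 1.479298 − 0.952894 = 0.526404
N(d₁) = 0.930470,  N(d₂) = 0.700696,  e^(−rT) = 0.725657
E₀ = V₀·N(d₁) − D·e^(−rT)·N(d₂)
   = 276.1089·0.930470 − 146.3297·0.725657·0.700696 = 182.507411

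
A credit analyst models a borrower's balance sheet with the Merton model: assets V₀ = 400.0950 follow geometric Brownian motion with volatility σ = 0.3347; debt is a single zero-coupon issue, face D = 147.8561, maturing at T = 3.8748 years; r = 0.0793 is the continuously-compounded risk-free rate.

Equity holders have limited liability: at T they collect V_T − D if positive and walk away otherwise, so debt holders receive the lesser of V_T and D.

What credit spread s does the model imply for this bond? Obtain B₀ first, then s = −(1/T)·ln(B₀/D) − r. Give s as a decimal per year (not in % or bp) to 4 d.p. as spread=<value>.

spread=0.0028

d₁ = [ln(V₀/D) + (r + σ²/2)T] / (σ√T)
   = [ln(400.0950/147.8561) + (0.0793 + 0.5·0.3347²)·3.8748] / (0.3347·√3.8748)
   = [0.995463 + 0.524307] / 0.658841 = 2.306733
d₂ = d₁ − σ√T = 2.306733 − 0.658841 = 1.647893
N(d₁) = 0.989465,  N(d₂) = 0.950313,  e^(−rT) = 0.735451
E₀ = V₀·N(d₁) − D·e^(−rT)·N(d₂)
   = 400.0950·0.989465 − 147.8561·0.735451·0.950313 = 292.542220
B₀ = V₀ − E₀ = 400.0950 − 292.542220 = 107.552780
spread = −(1/T)·ln(B₀/D) − r = −(1/3.8748)·ln(107.552780/147.8561) − 0.0793 = 0.00283529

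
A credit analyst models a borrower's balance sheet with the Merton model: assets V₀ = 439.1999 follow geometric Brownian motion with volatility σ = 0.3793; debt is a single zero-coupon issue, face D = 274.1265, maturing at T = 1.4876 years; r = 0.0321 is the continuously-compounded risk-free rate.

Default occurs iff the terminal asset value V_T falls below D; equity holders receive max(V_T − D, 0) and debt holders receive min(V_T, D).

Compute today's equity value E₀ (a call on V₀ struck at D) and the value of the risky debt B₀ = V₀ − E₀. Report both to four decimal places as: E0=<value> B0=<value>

E0=187.9690 B0=251.2309

d₁ = [ln(V₀/D) + (r + σ²/2)T] / (σ√T)
   = [ln(439.1999/274.1265) + (0.0321 + 0.5·0.3793²)·1.4876] / (0.3793·√1.4876)
   = [0.471365 + 0.154761] / 0.462622 = 1.353431
d₂ = d₁ − σ√T = 1.353431 − 0.462622 = 0.890809
N(d₁) = 0.912041,  N(d₂) = 0.813484,  e^(−rT) = 0.953370
E₀ = V₀·N(d₁) − D·e^(−rT)·N(d₂)
   = 439.1999·0.912041 − 274.1265·0.953370·0.813484 = 187.969049
B₀ = V₀ − E₀ = 439.1999 − 187.969049 = 251.230851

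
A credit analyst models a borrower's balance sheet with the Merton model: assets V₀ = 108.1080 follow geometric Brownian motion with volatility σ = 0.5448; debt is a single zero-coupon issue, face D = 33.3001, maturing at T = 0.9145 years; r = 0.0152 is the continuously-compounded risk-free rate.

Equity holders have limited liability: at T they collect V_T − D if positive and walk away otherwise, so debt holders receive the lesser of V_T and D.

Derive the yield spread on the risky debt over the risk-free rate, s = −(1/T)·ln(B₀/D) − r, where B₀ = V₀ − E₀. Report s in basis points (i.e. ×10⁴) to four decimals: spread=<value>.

d₁ = [ln(V₀/D) + (r + σ²/2)T] / (σ√T)
   = [ln(108.1080/33.3001) + (0.0152 + 0.5·0.5448²)·0.9145] / (0.5448·√0.9145)
   = [1.177570 + 0.149615] / 0.520989 = 2.547433
d₂ = d₁ − σ√T = 2.547433 − 0.520989 = 2.026443
N(d₁) = 0.994574,  N(d₂) = 0.978640,  e^(−rT) = 0.986196
E₀ = V₀·N(d₁) − D·e^(−rT)·N(d₂)
   = 108.1080·0.994574 − 33.3001·0.986196·0.978640 = 75.382456
B₀ = V₀ − E₀ = 108.1080 − 75.382456 = 32.725544
spread = −(1/T)·ln(B₀/D) − r = −(1/0.9145)·ln(32.725544/33.3001) − 0.0152 = 0.00383168
in basis points: 0.00383168 × 10⁴ = 38.3168 bp

spread=38.3168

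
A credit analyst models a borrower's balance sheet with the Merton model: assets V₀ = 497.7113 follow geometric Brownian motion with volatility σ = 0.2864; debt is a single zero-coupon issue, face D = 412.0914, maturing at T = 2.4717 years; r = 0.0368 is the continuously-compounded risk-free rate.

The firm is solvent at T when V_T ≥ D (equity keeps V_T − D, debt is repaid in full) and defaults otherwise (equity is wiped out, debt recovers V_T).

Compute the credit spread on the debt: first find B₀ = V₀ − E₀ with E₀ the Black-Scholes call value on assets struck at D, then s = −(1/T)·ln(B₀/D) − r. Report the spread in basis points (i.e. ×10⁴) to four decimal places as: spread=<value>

d₁ = [ln(V₀/D) + (r + σ²/2)T] / (σ√T)
   = [ln(497.7113/412.0914) + (0.0368 + 0.5·0.2864²)·2.4717] / (0.2864·√2.4717)
   = [0.188775 + 0.192329] / 0.450268 = 0.846394
d₂ = d₁ − σ√T = 0.846394 − 0.450268 = 0.396127
N(d₁) = 0.801334,  N(d₂) = 0.653994,  e^(−rT) = 0.913056
E₀ = V₀·N(d₁) − D·e^(−rT)·N(d₂)
   = 497.7113·0.801334 − 412.0914·0.913056·0.653994 = 152.759417
B₀ = V₀ − E₀ = 497.7113 − 152.759417 = 344.951883
spread = −(1/T)·ln(B₀/D) − r = −(1/2.4717)·ln(344.951883/412.0914) − 0.0368 = 0.03515057
in basis points: 0.03515057 × 10⁴ = 351.5057 bp

spread=351.5057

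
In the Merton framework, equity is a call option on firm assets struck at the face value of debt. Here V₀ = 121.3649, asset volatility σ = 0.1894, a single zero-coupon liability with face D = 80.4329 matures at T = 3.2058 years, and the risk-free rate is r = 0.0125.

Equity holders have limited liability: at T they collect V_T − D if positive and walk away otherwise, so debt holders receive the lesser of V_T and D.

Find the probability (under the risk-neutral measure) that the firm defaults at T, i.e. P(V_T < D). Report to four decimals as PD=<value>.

d₁ = [ln(V₀/D) + (r + σ²/2)T] / (σ√T)
   = [ln(121.3649/80.4329) + (0.0125 + 0.5·0.1894²)·3.2058] / (0.1894·√3.2058)
   = [0.411378 + 0.097572] / 0.339116 = 1.500816
d₂ = d₁ − σ√T = 1.500816 − 0.339116 = 1.161700
risk-neutral PD = N(−d₂) = N(-1.161700) = 0.122679

PD=0.1227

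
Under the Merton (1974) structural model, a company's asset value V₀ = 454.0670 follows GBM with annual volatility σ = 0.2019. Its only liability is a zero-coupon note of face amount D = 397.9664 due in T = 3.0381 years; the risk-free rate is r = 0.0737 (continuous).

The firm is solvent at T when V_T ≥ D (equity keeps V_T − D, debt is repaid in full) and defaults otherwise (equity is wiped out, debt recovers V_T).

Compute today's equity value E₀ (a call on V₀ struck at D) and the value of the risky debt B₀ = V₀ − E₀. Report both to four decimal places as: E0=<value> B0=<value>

d₁ = [ln(V₀/D) + (r + σ²/2)T] / (σ√T)
   = [ln(454.0670/397.9664) + (0.0737 + 0.5·0.2019²)·3.0381] / (0.2019·√3.0381)
   = [0.131877 + 0.285830] / 0.351915 = 1.186956
d₂ = d₁ − σ√T = 1.186956 − 0.351915 = 0.835041
N(d₁) = 0.882377,  N(d₂) = 0.798153,  e^(−rT) = 0.799389
E₀ = V₀·N(d₁) − D·e^(−rT)·N(d₂)
   = 454.0670·0.882377 − 397.9664·0.799389·0.798153 = 146.742290
B₀ = V₀ − E₀ = 454.0670 − 146.742290 = 307.324710

E0=146.7423 B0=307.3247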